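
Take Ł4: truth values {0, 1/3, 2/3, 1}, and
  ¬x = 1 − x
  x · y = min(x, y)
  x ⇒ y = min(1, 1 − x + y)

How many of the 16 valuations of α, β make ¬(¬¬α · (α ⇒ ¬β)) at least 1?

5

α = 0, β = 0 ↦ 1  ≥
α = 0, β = 1/3 ↦ 1  ≥
α = 0, β = 2/3 ↦ 1  ≥
α = 0, β = 1 ↦ 1  ≥
α = 1/3, β = 0 ↦ 2/3  <
α = 1/3, β = 1/3 ↦ 2/3  <
α = 1/3, β = 2/3 ↦ 2/3  <
α = 1/3, β = 1 ↦ 2/3  <
α = 2/3, β = 0 ↦ 1/3  <
α = 2/3, β = 1/3 ↦ 1/3  <
α = 2/3, β = 2/3 ↦ 1/3  <
α = 2/3, β = 1 ↦ 2/3  <
α = 1, β = 0 ↦ 0  <
α = 1, β = 1/3 ↦ 1/3  <
α = 1, β = 2/3 ↦ 2/3  <
α = 1, β = 1 ↦ 1  ≥
So 5 of the 16 assignments meet the threshold.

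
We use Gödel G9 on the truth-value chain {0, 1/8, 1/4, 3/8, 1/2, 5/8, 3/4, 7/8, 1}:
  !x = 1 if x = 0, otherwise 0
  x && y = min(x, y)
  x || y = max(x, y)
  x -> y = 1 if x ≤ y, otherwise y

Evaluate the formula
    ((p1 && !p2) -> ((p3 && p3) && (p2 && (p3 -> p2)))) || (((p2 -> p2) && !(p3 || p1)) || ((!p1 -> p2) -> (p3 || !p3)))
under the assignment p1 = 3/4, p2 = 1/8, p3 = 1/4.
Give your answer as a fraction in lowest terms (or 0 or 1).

!p2 = !1/8 = 0
p1 && !p2 = 3/4 && 0 = 0
p3 && p3 = 1/4 && 1/4 = 1/4
p3 -> p2 = 1/4 -> 1/8 = 1/8
p2 && (p3 -> p2) = 1/8 && 1/8 = 1/8
(p3 && p3) && (p2 && (p3 -> p2)) = 1/4 && 1/8 = 1/8
(p1 && !p2) -> ((p3 && p3) && (p2 && (p3 -> p2))) = 0 -> 1/8 = 1
p2 -> p2 = 1/8 -> 1/8 = 1
p3 || p1 = 1/4 || 3/4 = 3/4
!(p3 || p1) = !3/4 = 0
(p2 -> p2) && !(p3 || p1) = 1 && 0 = 0
!p1 = !3/4 = 0
!p1 -> p2 = 0 -> 1/8 = 1
!p3 = !1/4 = 0
p3 || !p3 = 1/4 || 0 = 1/4
(!p1 -> p2) -> (p3 || !p3) = 1 -> 1/4 = 1/4
((p2 -> p2) && !(p3 || p1)) || ((!p1 -> p2) -> (p3 || !p3)) = 0 || 1/4 = 1/4
((p1 && !p2) -> ((p3 && p3) && (p2 && (p3 -> p2)))) || (((p2 -> p2) && !(p3 || p1)) || ((!p1 -> p2) -> (p3 || !p3))) = 1 || 1/4 = 1

1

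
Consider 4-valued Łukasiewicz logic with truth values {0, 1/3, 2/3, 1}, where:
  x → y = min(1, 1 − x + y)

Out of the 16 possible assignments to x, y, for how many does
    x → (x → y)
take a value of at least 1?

12

x = 0, y = 0 ↦ 1  ≥
x = 0, y = 1/3 ↦ 1  ≥
x = 0, y = 2/3 ↦ 1  ≥
x = 0, y = 1 ↦ 1  ≥
x = 1/3, y = 0 ↦ 1  ≥
x = 1/3, y = 1/3 ↦ 1  ≥
x = 1/3, y = 2/3 ↦ 1  ≥
x = 1/3, y = 1 ↦ 1  ≥
x = 2/3, y = 0 ↦ 2/3  <
x = 2/3, y = 1/3 ↦ 1  ≥
x = 2/3, y = 2/3 ↦ 1  ≥
x = 2/3, y = 1 ↦ 1  ≥
x = 1, y = 0 ↦ 0  <
x = 1, y = 1/3 ↦ 1/3  <
x = 1, y = 2/3 ↦ 2/3  <
x = 1, y = 1 ↦ 1  ≥
So 12 of the 16 assignments meet the threshold.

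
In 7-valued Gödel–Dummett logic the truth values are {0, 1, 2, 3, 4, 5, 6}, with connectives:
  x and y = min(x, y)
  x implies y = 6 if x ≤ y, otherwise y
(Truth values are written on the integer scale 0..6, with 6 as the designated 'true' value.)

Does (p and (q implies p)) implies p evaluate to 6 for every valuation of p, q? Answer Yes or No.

Yes

At p = 3, q = 5, for instance:
q implies p = 5 implies 3 = 3
p and (q implies p) = 3 and 3 = 3
(p and (q implies p)) implies p = 3 implies 3 = 6
and checking the remaining 48 assignments likewise gives ≥ 6 in every case.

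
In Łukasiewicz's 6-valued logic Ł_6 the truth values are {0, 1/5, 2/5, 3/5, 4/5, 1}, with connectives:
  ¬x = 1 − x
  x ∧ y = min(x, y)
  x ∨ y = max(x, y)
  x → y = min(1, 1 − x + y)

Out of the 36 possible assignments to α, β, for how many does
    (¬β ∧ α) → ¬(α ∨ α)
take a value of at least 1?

value 1: 24 assignments (counts)
value 4/5: 5 assignments
value 3/5: 2 assignments
value 2/5: 3 assignments
value 1/5: 1 assignment
value 0: 1 assignment
So 24 of the 36 assignments meet the threshold.

24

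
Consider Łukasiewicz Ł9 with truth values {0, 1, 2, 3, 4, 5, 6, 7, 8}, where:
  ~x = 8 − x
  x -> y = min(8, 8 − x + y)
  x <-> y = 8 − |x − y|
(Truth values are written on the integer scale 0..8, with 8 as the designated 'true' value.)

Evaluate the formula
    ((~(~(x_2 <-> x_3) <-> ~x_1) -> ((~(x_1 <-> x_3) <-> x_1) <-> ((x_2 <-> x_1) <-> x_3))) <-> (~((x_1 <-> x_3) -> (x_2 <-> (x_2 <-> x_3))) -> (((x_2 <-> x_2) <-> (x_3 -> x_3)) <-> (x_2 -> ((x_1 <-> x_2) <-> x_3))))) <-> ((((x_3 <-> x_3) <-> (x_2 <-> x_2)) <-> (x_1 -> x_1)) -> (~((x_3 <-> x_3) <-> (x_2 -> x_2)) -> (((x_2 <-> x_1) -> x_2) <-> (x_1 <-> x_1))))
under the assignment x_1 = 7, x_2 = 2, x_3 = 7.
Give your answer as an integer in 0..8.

8

x_2 <-> x_3 = 2 <-> 7 = 3
~(x_2 <-> x_3) = ~3 = 5
~x_1 = ~7 = 1
~(x_2 <-> x_3) <-> ~x_1 = 5 <-> 1 = 4
~(~(x_2 <-> x_3) <-> ~x_1) = ~4 = 4
x_1 <-> x_3 = 7 <-> 7 = 8
~(x_1 <-> x_3) = ~8 = 0
~(x_1 <-> x_3) <-> x_1 = 0 <-> 7 = 1
x_2 <-> x_1 = 2 <-> 7 = 3
(x_2 <-> x_1) <-> x_3 = 3 <-> 7 = 4
(~(x_1 <-> x_3) <-> x_1) <-> ((x_2 <-> x_1) <-> x_3) = 1 <-> 4 = 5
~(~(x_2 <-> x_3) <-> ~x_1) -> ((~(x_1 <-> x_3) <-> x_1) <-> ((x_2 <-> x_1) <-> x_3)) = 4 -> 5 = 8
x_1 <-> x_3 = 7 <-> 7 = 8
x_2 <-> x_3 = 2 <-> 7 = 3
x_2 <-> (x_2 <-> x_3) = 2 <-> 3 = 7
(x_1 <-> x_3) -> (x_2 <-> (x_2 <-> x_3)) = 8 -> 7 = 7
~((x_1 <-> x_3) -> (x_2 <-> (x_2 <-> x_3))) = ~7 = 1
x_2 <-> x_2 = 2 <-> 2 = 8
x_3 -> x_3 = 7 -> 7 = 8
(x_2 <-> x_2) <-> (x_3 -> x_3) = 8 <-> 8 = 8
x_1 <-> x_2 = 7 <-> 2 = 3
(x_1 <-> x_2) <-> x_3 = 3 <-> 7 = 4
x_2 -> ((x_1 <-> x_2) <-> x_3) = 2 -> 4 = 8
((x_2 <-> x_2) <-> (x_3 -> x_3)) <-> (x_2 -> ((x_1 <-> x_2) <-> x_3)) = 8 <-> 8 = 8
~((x_1 <-> x_3) -> (x_2 <-> (x_2 <-> x_3))) -> (((x_2 <-> x_2) <-> (x_3 -> x_3)) <-> (x_2 -> ((x_1 <-> x_2) <-> x_3))) = 1 -> 8 = 8
(~(~(x_2 <-> x_3) <-> ~x_1) -> ((~(x_1 <-> x_3) <-> x_1) <-> ((x_2 <-> x_1) <-> x_3))) <-> (~((x_1 <-> x_3) -> (x_2 <-> (x_2 <-> x_3))) -> (((x_2 <-> x_2) <-> (x_3 -> x_3)) <-> (x_2 -> ((x_1 <-> x_2) <-> x_3)))) = 8 <-> 8 = 8
x_3 <-> x_3 = 7 <-> 7 = 8
x_2 <-> x_2 = 2 <-> 2 = 8
(x_3 <-> x_3) <-> (x_2 <-> x_2) = 8 <-> 8 = 8
x_1 -> x_1 = 7 -> 7 = 8
((x_3 <-> x_3) <-> (x_2 <-> x_2)) <-> (x_1 -> x_1) = 8 <-> 8 = 8
x_3 <-> x_3 = 7 <-> 7 = 8
x_2 -> x_2 = 2 -> 2 = 8
(x_3 <-> x_3) <-> (x_2 -> x_2) = 8 <-> 8 = 8
~((x_3 <-> x_3) <-> (x_2 -> x_2)) = ~8 = 0
x_2 <-> x_1 = 2 <-> 7 = 3
(x_2 <-> x_1) -> x_2 = 3 -> 2 = 7
x_1 <-> x_1 = 7 <-> 7 = 8
((x_2 <-> x_1) -> x_2) <-> (x_1 <-> x_1) = 7 <-> 8 = 7
~((x_3 <-> x_3) <-> (x_2 -> x_2)) -> (((x_2 <-> x_1) -> x_2) <-> (x_1 <-> x_1)) = 0 -> 7 = 8
(((x_3 <-> x_3) <-> (x_2 <-> x_2)) <-> (x_1 -> x_1)) -> (~((x_3 <-> x_3) <-> (x_2 -> x_2)) -> (((x_2 <-> x_1) -> x_2) <-> (x_1 <-> x_1))) = 8 -> 8 = 8
((~(~(x_2 <-> x_3) <-> ~x_1) -> ((~(x_1 <-> x_3) <-> x_1) <-> ((x_2 <-> x_1) <-> x_3))) <-> (~((x_1 <-> x_3) -> (x_2 <-> (x_2 <-> x_3))) -> (((x_2 <-> x_2) <-> (x_3 -> x_3)) <-> (x_2 -> ((x_1 <-> x_2) <-> x_3))))) <-> ((((x_3 <-> x_3) <-> (x_2 <-> x_2)) <-> (x_1 -> x_1)) -> (~((x_3 <-> x_3) <-> (x_2 -> x_2)) -> (((x_2 <-> x_1) -> x_2) <-> (x_1 <-> x_1)))) = 8 <-> 8 = 8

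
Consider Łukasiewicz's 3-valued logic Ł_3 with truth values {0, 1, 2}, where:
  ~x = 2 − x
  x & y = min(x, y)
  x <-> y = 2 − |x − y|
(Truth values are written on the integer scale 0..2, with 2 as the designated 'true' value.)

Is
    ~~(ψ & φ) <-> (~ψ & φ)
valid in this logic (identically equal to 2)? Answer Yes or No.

Counterexample: take φ = 1, ψ = 0.
ψ & φ = 0 & 1 = 0
~(ψ & φ) = ~0 = 2
~~(ψ & φ) = ~2 = 0
~ψ = ~0 = 2
~ψ & φ = 2 & 1 = 1
~~(ψ & φ) <-> (~ψ & φ) = 0 <-> 1 = 1
This gives 1 ≠ 2.

No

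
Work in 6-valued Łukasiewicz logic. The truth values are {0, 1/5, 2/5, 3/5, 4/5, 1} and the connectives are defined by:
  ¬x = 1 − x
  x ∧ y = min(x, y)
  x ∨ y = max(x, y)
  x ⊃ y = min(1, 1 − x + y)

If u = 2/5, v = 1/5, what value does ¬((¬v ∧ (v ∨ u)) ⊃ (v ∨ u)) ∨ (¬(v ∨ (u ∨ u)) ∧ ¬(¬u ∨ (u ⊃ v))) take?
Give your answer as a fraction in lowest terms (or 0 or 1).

1/5

¬v = ¬1/5 = 4/5
v ∨ u = 1/5 ∨ 2/5 = 2/5
¬v ∧ (v ∨ u) = 4/5 ∧ 2/5 = 2/5
v ∨ u = 1/5 ∨ 2/5 = 2/5
(¬v ∧ (v ∨ u)) ⊃ (v ∨ u) = 2/5 ⊃ 2/5 = 1
¬((¬v ∧ (v ∨ u)) ⊃ (v ∨ u)) = ¬1 = 0
u ∨ u = 2/5 ∨ 2/5 = 2/5
v ∨ (u ∨ u) = 1/5 ∨ 2/5 = 2/5
¬(v ∨ (u ∨ u)) = ¬2/5 = 3/5
¬u = ¬2/5 = 3/5
u ⊃ v = 2/5 ⊃ 1/5 = 4/5
¬u ∨ (u ⊃ v) = 3/5 ∨ 4/5 = 4/5
¬(¬u ∨ (u ⊃ v)) = ¬4/5 = 1/5
¬(v ∨ (u ∨ u)) ∧ ¬(¬u ∨ (u ⊃ v)) = 3/5 ∧ 1/5 = 1/5
¬((¬v ∧ (v ∨ u)) ⊃ (v ∨ u)) ∨ (¬(v ∨ (u ∨ u)) ∧ ¬(¬u ∨ (u ⊃ v))) = 0 ∨ 1/5 = 1/5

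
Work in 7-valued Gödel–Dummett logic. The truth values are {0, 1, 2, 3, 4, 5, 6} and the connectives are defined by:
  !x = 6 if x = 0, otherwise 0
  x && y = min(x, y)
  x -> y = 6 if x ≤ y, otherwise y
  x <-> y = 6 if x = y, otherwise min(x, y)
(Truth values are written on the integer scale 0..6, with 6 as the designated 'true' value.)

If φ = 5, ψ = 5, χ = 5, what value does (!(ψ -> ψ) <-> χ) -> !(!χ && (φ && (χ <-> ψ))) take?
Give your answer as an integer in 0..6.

ψ -> ψ = 5 -> 5 = 6
!(ψ -> ψ) = !6 = 0
!(ψ -> ψ) <-> χ = 0 <-> 5 = 0
!χ = !5 = 0
χ <-> ψ = 5 <-> 5 = 6
φ && (χ <-> ψ) = 5 && 6 = 5
!χ && (φ && (χ <-> ψ)) = 0 && 5 = 0
!(!χ && (φ && (χ <-> ψ))) = !0 = 6
(!(ψ -> ψ) <-> χ) -> !(!χ && (φ && (χ <-> ψ))) = 0 -> 6 = 6

6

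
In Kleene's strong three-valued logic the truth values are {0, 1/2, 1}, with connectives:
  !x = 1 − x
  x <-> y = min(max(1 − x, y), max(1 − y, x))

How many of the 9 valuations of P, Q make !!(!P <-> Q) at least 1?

2

P = 0, Q = 0 ↦ 0  <
P = 0, Q = 1/2 ↦ 1/2  <
P = 0, Q = 1 ↦ 1  ≥
P = 1/2, Q = 0 ↦ 1/2  <
P = 1/2, Q = 1/2 ↦ 1/2  <
P = 1/2, Q = 1 ↦ 1/2  <
P = 1, Q = 0 ↦ 1  ≥
P = 1, Q = 1/2 ↦ 1/2  <
P = 1, Q = 1 ↦ 0  <
So 2 of the 9 assignments meet the threshold.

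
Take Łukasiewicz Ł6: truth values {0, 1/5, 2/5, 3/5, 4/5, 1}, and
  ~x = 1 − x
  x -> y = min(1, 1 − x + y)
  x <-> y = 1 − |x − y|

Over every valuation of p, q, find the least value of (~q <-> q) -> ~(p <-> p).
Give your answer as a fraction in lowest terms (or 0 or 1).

Take p = 0, q = 2/5:
~q = ~2/5 = 3/5
~q <-> q = 3/5 <-> 2/5 = 4/5
p <-> p = 0 <-> 0 = 1
~(p <-> p) = ~1 = 0
(~q <-> q) -> ~(p <-> p) = 4/5 -> 0 = 1/5
No assignment yields a value below 1/5, so this is the minimum.

1/5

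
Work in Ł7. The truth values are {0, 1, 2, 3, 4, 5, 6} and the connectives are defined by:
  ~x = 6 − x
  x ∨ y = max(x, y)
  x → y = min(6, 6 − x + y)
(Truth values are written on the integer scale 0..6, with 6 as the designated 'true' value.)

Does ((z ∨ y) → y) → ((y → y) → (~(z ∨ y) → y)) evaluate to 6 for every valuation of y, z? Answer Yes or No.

No

Counterexample: take y = 0, z = 0.
z ∨ y = 0 ∨ 0 = 0
(z ∨ y) → y = 0 → 0 = 6
y → y = 0 → 0 = 6
z ∨ y = 0 ∨ 0 = 0
~(z ∨ y) = ~0 = 6
~(z ∨ y) → y = 6 → 0 = 0
(y → y) → (~(z ∨ y) → y) = 6 → 0 = 0
((z ∨ y) → y) → ((y → y) → (~(z ∨ y) → y)) = 6 → 0 = 0
This gives 0 ≠ 6.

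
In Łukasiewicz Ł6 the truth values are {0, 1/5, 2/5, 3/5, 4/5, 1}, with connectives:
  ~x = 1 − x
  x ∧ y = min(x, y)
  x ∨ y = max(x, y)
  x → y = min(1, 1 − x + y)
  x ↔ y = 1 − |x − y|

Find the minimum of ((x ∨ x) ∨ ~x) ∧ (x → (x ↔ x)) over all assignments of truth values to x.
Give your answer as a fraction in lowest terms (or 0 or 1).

3/5

Take x = 2/5:
x ∨ x = 2/5 ∨ 2/5 = 2/5
~x = ~2/5 = 3/5
(x ∨ x) ∨ ~x = 2/5 ∨ 3/5 = 3/5
x ↔ x = 2/5 ↔ 2/5 = 1
x → (x ↔ x) = 2/5 → 1 = 1
((x ∨ x) ∨ ~x) ∧ (x → (x ↔ x)) = 3/5 ∧ 1 = 3/5
No assignment yields a value below 3/5, so this is the minimum.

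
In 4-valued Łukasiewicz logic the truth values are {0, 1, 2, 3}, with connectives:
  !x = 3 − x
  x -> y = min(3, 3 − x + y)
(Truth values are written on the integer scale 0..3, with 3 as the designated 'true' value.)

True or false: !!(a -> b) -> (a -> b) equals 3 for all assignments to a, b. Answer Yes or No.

a = 0, b = 0 ↦ 3
a = 0, b = 1 ↦ 3
a = 0, b = 2 ↦ 3
a = 0, b = 3 ↦ 3
a = 1, b = 0 ↦ 3
a = 1, b = 1 ↦ 3
a = 1, b = 2 ↦ 3
a = 1, b = 3 ↦ 3
a = 2, b = 0 ↦ 3
a = 2, b = 1 ↦ 3
a = 2, b = 2 ↦ 3
a = 2, b = 3 ↦ 3
a = 3, b = 0 ↦ 3
a = 3, b = 1 ↦ 3
a = 3, b = 2 ↦ 3
a = 3, b = 3 ↦ 3
Every assignment gives a value ≥ 3.

Yes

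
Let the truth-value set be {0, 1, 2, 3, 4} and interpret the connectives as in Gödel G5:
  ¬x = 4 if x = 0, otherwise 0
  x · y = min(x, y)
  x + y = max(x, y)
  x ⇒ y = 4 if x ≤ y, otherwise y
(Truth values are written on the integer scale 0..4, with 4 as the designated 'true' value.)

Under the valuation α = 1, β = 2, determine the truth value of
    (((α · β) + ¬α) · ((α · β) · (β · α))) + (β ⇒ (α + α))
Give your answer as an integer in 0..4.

α · β = 1 · 2 = 1
¬α = ¬1 = 0
(α · β) + ¬α = 1 + 0 = 1
α · β = 1 · 2 = 1
β · α = 2 · 1 = 1
(α · β) · (β · α) = 1 · 1 = 1
((α · β) + ¬α) · ((α · β) · (β · α)) = 1 · 1 = 1
α + α = 1 + 1 = 1
β ⇒ (α + α) = 2 ⇒ 1 = 1
(((α · β) + ¬α) · ((α · β) · (β · α))) + (β ⇒ (α + α)) = 1 + 1 = 1

1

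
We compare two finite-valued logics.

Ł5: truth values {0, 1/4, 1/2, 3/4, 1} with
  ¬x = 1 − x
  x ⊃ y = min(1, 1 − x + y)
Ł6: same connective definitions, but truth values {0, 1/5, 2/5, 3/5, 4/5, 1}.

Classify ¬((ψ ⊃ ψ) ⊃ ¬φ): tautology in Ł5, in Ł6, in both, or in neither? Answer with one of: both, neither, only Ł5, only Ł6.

neither

In Ł5: at φ = 0, ψ = 0 the value is 0 — not a tautology.
In Ł6: at φ = 0, ψ = 0 the value is 0 — not a tautology.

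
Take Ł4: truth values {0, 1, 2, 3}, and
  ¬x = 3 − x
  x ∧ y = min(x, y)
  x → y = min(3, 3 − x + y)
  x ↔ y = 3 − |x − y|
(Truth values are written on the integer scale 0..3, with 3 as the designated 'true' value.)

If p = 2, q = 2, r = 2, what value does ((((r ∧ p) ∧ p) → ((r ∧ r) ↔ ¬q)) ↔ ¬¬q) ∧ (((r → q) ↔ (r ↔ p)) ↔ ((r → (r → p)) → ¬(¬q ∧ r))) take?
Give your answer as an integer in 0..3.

r ∧ p = 2 ∧ 2 = 2
(r ∧ p) ∧ p = 2 ∧ 2 = 2
r ∧ r = 2 ∧ 2 = 2
¬q = ¬2 = 1
(r ∧ r) ↔ ¬q = 2 ↔ 1 = 2
((r ∧ p) ∧ p) → ((r ∧ r) ↔ ¬q) = 2 → 2 = 3
¬q = ¬2 = 1
¬¬q = ¬1 = 2
(((r ∧ p) ∧ p) → ((r ∧ r) ↔ ¬q)) ↔ ¬¬q = 3 ↔ 2 = 2
r → q = 2 → 2 = 3
r ↔ p = 2 ↔ 2 = 3
(r → q) ↔ (r ↔ p) = 3 ↔ 3 = 3
r → p = 2 → 2 = 3
r → (r → p) = 2 → 3 = 3
¬q = ¬2 = 1
¬q ∧ r = 1 ∧ 2 = 1
¬(¬q ∧ r) = ¬1 = 2
(r → (r → p)) → ¬(¬q ∧ r) = 3 → 2 = 2
((r → q) ↔ (r ↔ p)) ↔ ((r → (r → p)) → ¬(¬q ∧ r)) = 3 ↔ 2 = 2
((((r ∧ p) ∧ p) → ((r ∧ r) ↔ ¬q)) ↔ ¬¬q) ∧ (((r → q) ↔ (r ↔ p)) ↔ ((r → (r → p)) → ¬(¬q ∧ r))) = 2 ∧ 2 = 2

2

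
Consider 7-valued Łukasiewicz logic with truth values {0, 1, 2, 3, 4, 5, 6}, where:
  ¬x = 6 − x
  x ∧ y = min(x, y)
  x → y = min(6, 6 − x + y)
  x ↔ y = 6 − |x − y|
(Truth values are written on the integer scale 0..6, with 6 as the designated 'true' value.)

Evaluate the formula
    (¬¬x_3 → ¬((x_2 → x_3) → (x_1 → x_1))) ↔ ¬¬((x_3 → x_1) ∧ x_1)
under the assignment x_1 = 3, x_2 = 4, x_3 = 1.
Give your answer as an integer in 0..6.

4

¬x_3 = ¬1 = 5
¬¬x_3 = ¬5 = 1
x_2 → x_3 = 4 → 1 = 3
x_1 → x_1 = 3 → 3 = 6
(x_2 → x_3) → (x_1 → x_1) = 3 → 6 = 6
¬((x_2 → x_3) → (x_1 → x_1)) = ¬6 = 0
¬¬x_3 → ¬((x_2 → x_3) → (x_1 → x_1)) = 1 → 0 = 5
x_3 → x_1 = 1 → 3 = 6
(x_3 → x_1) ∧ x_1 = 6 ∧ 3 = 3
¬((x_3 → x_1) ∧ x_1) = ¬3 = 3
¬¬((x_3 → x_1) ∧ x_1) = ¬3 = 3
(¬¬x_3 → ¬((x_2 → x_3) → (x_1 → x_1))) ↔ ¬¬((x_3 → x_1) ∧ x_1) = 5 ↔ 3 = 4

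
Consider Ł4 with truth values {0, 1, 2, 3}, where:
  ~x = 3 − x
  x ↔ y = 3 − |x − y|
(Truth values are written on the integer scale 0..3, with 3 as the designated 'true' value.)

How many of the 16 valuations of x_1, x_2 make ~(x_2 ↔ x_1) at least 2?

6

x_1 = 0, x_2 = 0 ↦ 0  <
x_1 = 0, x_2 = 1 ↦ 1  <
x_1 = 0, x_2 = 2 ↦ 2  ≥
x_1 = 0, x_2 = 3 ↦ 3  ≥
x_1 = 1, x_2 = 0 ↦ 1  <
x_1 = 1, x_2 = 1 ↦ 0  <
x_1 = 1, x_2 = 2 ↦ 1  <
x_1 = 1, x_2 = 3 ↦ 2  ≥
x_1 = 2, x_2 = 0 ↦ 2  ≥
x_1 = 2, x_2 = 1 ↦ 1  <
x_1 = 2, x_2 = 2 ↦ 0  <
x_1 = 2, x_2 = 3 ↦ 1  <
x_1 = 3, x_2 = 0 ↦ 3  ≥
x_1 = 3, x_2 = 1 ↦ 2  ≥
x_1 = 3, x_2 = 2 ↦ 1  <
x_1 = 3, x_2 = 3 ↦ 0  <
So 6 of the 16 assignments meet the threshold.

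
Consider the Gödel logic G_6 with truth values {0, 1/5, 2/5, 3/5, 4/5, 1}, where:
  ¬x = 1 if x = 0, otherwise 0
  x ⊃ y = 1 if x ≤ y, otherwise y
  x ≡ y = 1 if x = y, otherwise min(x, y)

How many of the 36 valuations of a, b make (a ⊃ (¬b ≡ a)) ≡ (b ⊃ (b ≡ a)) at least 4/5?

6

value 1: 6 assignments (counts)
value 0: 30 assignments
So 6 of the 36 assignments meet the threshold.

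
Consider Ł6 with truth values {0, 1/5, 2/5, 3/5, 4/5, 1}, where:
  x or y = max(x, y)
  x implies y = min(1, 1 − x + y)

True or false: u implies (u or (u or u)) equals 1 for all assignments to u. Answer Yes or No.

Yes

u = 0 ↦ 1
u = 1/5 ↦ 1
u = 2/5 ↦ 1
u = 3/5 ↦ 1
u = 4/5 ↦ 1
u = 1 ↦ 1
Every assignment gives a value ≥ 1.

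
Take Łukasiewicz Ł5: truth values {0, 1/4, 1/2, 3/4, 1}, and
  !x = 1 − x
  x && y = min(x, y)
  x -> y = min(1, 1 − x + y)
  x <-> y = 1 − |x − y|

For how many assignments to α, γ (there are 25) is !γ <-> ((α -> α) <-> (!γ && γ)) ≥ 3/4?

value 1: 15 assignments (counts)
value 1/2: 5 assignments
value 0: 5 assignments
So 15 of the 25 assignments meet the threshold.

15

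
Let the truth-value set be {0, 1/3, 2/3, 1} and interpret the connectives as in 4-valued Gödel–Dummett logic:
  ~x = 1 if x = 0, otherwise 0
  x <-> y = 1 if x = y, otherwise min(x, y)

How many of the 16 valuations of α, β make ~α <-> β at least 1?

α = 0, β = 0 ↦ 0  <
α = 0, β = 1/3 ↦ 1/3  <
α = 0, β = 2/3 ↦ 2/3  <
α = 0, β = 1 ↦ 1  ≥
α = 1/3, β = 0 ↦ 1  ≥
α = 1/3, β = 1/3 ↦ 0  <
α = 1/3, β = 2/3 ↦ 0  <
α = 1/3, β = 1 ↦ 0  <
α = 2/3, β = 0 ↦ 1  ≥
α = 2/3, β = 1/3 ↦ 0  <
α = 2/3, β = 2/3 ↦ 0  <
α = 2/3, β = 1 ↦ 0  <
α = 1, β = 0 ↦ 1  ≥
α = 1, β = 1/3 ↦ 0  <
α = 1, β = 2/3 ↦ 0  <
α = 1, β = 1 ↦ 0  <
So 4 of the 16 assignments meet the threshold.

4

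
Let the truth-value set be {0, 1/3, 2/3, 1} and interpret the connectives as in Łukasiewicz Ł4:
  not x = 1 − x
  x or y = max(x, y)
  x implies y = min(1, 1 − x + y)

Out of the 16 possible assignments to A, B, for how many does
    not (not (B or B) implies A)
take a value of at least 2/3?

3

A = 0, B = 0 ↦ 1  ≥
A = 0, B = 1/3 ↦ 2/3  ≥
A = 0, B = 2/3 ↦ 1/3  <
A = 0, B = 1 ↦ 0  <
A = 1/3, B = 0 ↦ 2/3  ≥
A = 1/3, B = 1/3 ↦ 1/3  <
A = 1/3, B = 2/3 ↦ 0  <
A = 1/3, B = 1 ↦ 0  <
A = 2/3, B = 0 ↦ 1/3  <
A = 2/3, B = 1/3 ↦ 0  <
A = 2/3, B = 2/3 ↦ 0  <
A = 2/3, B = 1 ↦ 0  <
A = 1, B = 0 ↦ 0  <
A = 1, B = 1/3 ↦ 0  <
A = 1, B = 2/3 ↦ 0  <
A = 1, B = 1 ↦ 0  <
So 3 of the 16 assignments meet the threshold.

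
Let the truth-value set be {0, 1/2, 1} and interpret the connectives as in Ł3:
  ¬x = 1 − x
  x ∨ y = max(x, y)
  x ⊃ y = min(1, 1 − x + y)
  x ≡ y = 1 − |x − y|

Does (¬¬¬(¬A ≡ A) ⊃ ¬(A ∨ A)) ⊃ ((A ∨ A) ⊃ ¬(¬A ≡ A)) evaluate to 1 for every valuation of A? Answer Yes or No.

No

Counterexample: take A = 1/2.
¬A = ¬1/2 = 1/2
¬A ≡ A = 1/2 ≡ 1/2 = 1
¬(¬A ≡ A) = ¬1 = 0
¬¬(¬A ≡ A) = ¬0 = 1
¬¬¬(¬A ≡ A) = ¬1 = 0
A ∨ A = 1/2 ∨ 1/2 = 1/2
¬(A ∨ A) = ¬1/2 = 1/2
¬¬¬(¬A ≡ A) ⊃ ¬(A ∨ A) = 0 ⊃ 1/2 = 1
A ∨ A = 1/2 ∨ 1/2 = 1/2
¬A = ¬1/2 = 1/2
¬A ≡ A = 1/2 ≡ 1/2 = 1
¬(¬A ≡ A) = ¬1 = 0
(A ∨ A) ⊃ ¬(¬A ≡ A) = 1/2 ⊃ 0 = 1/2
(¬¬¬(¬A ≡ A) ⊃ ¬(A ∨ A)) ⊃ ((A ∨ A) ⊃ ¬(¬A ≡ A)) = 1 ⊃ 1/2 = 1/2
This gives 1/2 ≠ 1.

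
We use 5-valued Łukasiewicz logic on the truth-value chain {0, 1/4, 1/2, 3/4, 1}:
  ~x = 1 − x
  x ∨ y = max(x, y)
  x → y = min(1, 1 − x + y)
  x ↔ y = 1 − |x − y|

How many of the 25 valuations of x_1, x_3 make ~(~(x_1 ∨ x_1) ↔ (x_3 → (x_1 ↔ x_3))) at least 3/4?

10

value 1: 6 assignments (counts)
value 3/4: 4 assignments (counts)
value 1/2: 7 assignments
value 1/4: 3 assignments
value 0: 5 assignments
So 10 of the 25 assignments meet the threshold.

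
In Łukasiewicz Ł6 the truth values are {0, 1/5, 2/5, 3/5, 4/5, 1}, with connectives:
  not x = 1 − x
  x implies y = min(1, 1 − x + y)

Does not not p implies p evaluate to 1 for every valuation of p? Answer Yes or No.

Yes

p = 0 ↦ 1
p = 1/5 ↦ 1
p = 2/5 ↦ 1
p = 3/5 ↦ 1
p = 4/5 ↦ 1
p = 1 ↦ 1
Every assignment gives a value ≥ 1.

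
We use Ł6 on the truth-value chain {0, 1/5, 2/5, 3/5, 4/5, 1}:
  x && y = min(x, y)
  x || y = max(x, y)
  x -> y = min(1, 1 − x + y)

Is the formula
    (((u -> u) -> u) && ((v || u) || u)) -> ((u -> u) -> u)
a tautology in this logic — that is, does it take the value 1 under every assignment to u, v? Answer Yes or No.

Yes

At u = 2/5, v = 1/5, for instance:
u -> u = 2/5 -> 2/5 = 1
(u -> u) -> u = 1 -> 2/5 = 2/5
v || u = 1/5 || 2/5 = 2/5
(v || u) || u = 2/5 || 2/5 = 2/5
((u -> u) -> u) && ((v || u) || u) = 2/5 && 2/5 = 2/5
(((u -> u) -> u) && ((v || u) || u)) -> ((u -> u) -> u) = 2/5 -> 2/5 = 1
and checking the remaining 35 assignments likewise gives ≥ 1 in every case.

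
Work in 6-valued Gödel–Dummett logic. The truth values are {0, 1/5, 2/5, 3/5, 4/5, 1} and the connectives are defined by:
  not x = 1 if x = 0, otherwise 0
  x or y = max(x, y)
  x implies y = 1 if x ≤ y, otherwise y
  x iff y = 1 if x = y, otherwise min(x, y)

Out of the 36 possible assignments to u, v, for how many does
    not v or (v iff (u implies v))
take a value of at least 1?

value 1: 22 assignments (counts)
value 4/5: 5 assignments
value 3/5: 4 assignments
value 2/5: 3 assignments
value 1/5: 2 assignments
So 22 of the 36 assignments meet the threshold.

22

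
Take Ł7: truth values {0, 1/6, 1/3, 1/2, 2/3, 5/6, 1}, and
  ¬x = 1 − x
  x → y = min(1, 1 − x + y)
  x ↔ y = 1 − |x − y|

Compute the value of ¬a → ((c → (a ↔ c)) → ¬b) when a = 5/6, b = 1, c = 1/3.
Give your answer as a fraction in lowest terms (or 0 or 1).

5/6

¬a = ¬5/6 = 1/6
a ↔ c = 5/6 ↔ 1/3 = 1/2
c → (a ↔ c) = 1/3 → 1/2 = 1
¬b = ¬1 = 0
(c → (a ↔ c)) → ¬b = 1 → 0 = 0
¬a → ((c → (a ↔ c)) → ¬b) = 1/6 → 0 = 5/6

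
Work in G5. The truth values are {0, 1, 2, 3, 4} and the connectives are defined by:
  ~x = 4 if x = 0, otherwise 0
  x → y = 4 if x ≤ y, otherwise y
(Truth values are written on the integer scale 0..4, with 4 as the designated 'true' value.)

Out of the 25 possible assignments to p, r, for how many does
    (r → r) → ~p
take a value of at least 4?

5

value 4: 5 assignments (counts)
value 0: 20 assignments
So 5 of the 25 assignments meet the threshold.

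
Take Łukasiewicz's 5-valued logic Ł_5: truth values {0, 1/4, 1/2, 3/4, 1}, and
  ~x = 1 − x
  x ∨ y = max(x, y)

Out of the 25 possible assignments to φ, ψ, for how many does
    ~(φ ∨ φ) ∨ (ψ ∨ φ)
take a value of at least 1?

value 1: 13 assignments (counts)
value 3/4: 9 assignments
value 1/2: 3 assignments
So 13 of the 25 assignments meet the threshold.

13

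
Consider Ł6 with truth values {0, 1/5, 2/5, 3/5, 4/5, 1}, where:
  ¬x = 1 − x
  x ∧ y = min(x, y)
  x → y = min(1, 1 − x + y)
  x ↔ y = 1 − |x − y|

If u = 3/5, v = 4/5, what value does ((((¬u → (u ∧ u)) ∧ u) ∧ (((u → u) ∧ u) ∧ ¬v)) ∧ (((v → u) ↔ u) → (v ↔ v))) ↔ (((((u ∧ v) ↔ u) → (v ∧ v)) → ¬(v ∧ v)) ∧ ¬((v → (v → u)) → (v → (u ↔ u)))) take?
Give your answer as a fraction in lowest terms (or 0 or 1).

¬u = ¬3/5 = 2/5
u ∧ u = 3/5 ∧ 3/5 = 3/5
¬u → (u ∧ u) = 2/5 → 3/5 = 1
(¬u → (u ∧ u)) ∧ u = 1 ∧ 3/5 = 3/5
u → u = 3/5 → 3/5 = 1
(u → u) ∧ u = 1 ∧ 3/5 = 3/5
¬v = ¬4/5 = 1/5
((u → u) ∧ u) ∧ ¬v = 3/5 ∧ 1/5 = 1/5
((¬u → (u ∧ u)) ∧ u) ∧ (((u → u) ∧ u) ∧ ¬v) = 3/5 ∧ 1/5 = 1/5
v → u = 4/5 → 3/5 = 4/5
(v → u) ↔ u = 4/5 ↔ 3/5 = 4/5
v ↔ v = 4/5 ↔ 4/5 = 1
((v → u) ↔ u) → (v ↔ v) = 4/5 → 1 = 1
(((¬u → (u ∧ u)) ∧ u) ∧ (((u → u) ∧ u) ∧ ¬v)) ∧ (((v → u) ↔ u) → (v ↔ v)) = 1/5 ∧ 1 = 1/5
u ∧ v = 3/5 ∧ 4/5 = 3/5
(u ∧ v) ↔ u = 3/5 ↔ 3/5 = 1
v ∧ v = 4/5 ∧ 4/5 = 4/5
((u ∧ v) ↔ u) → (v ∧ v) = 1 → 4/5 = 4/5
v ∧ v = 4/5 ∧ 4/5 = 4/5
¬(v ∧ v) = ¬4/5 = 1/5
(((u ∧ v) ↔ u) → (v ∧ v)) → ¬(v ∧ v) = 4/5 → 1/5 = 2/5
v → u = 4/5 → 3/5 = 4/5
v → (v → u) = 4/5 → 4/5 = 1
u ↔ u = 3/5 ↔ 3/5 = 1
v → (u ↔ u) = 4/5 → 1 = 1
(v → (v → u)) → (v → (u ↔ u)) = 1 → 1 = 1
¬((v → (v → u)) → (v → (u ↔ u))) = ¬1 = 0
((((u ∧ v) ↔ u) → (v ∧ v)) → ¬(v ∧ v)) ∧ ¬((v → (v → u)) → (v → (u ↔ u))) = 2/5 ∧ 0 = 0
((((¬u → (u ∧ u)) ∧ u) ∧ (((u → u) ∧ u) ∧ ¬v)) ∧ (((v → u) ↔ u) → (v ↔ v))) ↔ (((((u ∧ v) ↔ u) → (v ∧ v)) → ¬(v ∧ v)) ∧ ¬((v → (v → u)) → (v → (u ↔ u)))) = 1/5 ↔ 0 = 4/5

4/5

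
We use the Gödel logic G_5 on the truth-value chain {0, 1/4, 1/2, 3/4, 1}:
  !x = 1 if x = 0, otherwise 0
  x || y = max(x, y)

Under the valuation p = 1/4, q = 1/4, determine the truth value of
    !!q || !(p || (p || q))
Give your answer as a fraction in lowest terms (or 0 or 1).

1

!q = !1/4 = 0
!!q = !0 = 1
p || q = 1/4 || 1/4 = 1/4
p || (p || q) = 1/4 || 1/4 = 1/4
!(p || (p || q)) = !1/4 = 0
!!q || !(p || (p || q)) = 1 || 0 = 1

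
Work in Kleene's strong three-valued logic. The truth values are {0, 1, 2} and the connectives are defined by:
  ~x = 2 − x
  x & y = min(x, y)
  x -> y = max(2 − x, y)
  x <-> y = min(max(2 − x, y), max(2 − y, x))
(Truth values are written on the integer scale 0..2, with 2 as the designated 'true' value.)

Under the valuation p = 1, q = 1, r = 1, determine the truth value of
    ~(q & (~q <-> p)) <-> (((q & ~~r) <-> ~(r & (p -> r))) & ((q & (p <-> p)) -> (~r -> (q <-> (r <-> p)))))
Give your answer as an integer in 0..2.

~q = ~1 = 1
~q <-> p = 1 <-> 1 = 1
q & (~q <-> p) = 1 & 1 = 1
~(q & (~q <-> p)) = ~1 = 1
~r = ~1 = 1
~~r = ~1 = 1
q & ~~r = 1 & 1 = 1
p -> r = 1 -> 1 = 1
r & (p -> r) = 1 & 1 = 1
~(r & (p -> r)) = ~1 = 1
(q & ~~r) <-> ~(r & (p -> r)) = 1 <-> 1 = 1
p <-> p = 1 <-> 1 = 1
q & (p <-> p) = 1 & 1 = 1
~r = ~1 = 1
r <-> p = 1 <-> 1 = 1
q <-> (r <-> p) = 1 <-> 1 = 1
~r -> (q <-> (r <-> p)) = 1 -> 1 = 1
(q & (p <-> p)) -> (~r -> (q <-> (r <-> p))) = 1 -> 1 = 1
((q & ~~r) <-> ~(r & (p -> r))) & ((q & (p <-> p)) -> (~r -> (q <-> (r <-> p)))) = 1 & 1 = 1
~(q & (~q <-> p)) <-> (((q & ~~r) <-> ~(r & (p -> r))) & ((q & (p <-> p)) -> (~r -> (q <-> (r <-> p))))) = 1 <-> 1 = 1

1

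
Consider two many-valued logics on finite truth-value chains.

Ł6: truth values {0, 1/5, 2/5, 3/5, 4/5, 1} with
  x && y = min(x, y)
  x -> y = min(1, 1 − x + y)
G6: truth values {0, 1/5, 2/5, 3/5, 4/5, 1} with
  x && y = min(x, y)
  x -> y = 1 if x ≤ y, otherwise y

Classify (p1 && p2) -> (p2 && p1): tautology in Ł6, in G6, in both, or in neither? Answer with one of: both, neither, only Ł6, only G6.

both

In Ł6: every assignment gives 1 — tautology.
In G6: every assignment gives 1 — tautology.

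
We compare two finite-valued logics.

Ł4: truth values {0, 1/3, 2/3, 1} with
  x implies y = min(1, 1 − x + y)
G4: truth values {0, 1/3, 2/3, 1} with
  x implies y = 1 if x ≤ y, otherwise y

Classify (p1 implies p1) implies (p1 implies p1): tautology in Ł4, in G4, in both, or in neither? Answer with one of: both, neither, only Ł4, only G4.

both

In Ł4: every assignment gives 1 — tautology.
In G4: every assignment gives 1 — tautology.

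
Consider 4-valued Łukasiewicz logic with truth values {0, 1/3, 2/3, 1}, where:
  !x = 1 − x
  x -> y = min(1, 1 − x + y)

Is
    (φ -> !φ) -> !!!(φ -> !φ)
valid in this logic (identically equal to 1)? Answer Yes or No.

No

Counterexample: take φ = 0.
!φ = !0 = 1
φ -> !φ = 0 -> 1 = 1
!φ = !0 = 1
φ -> !φ = 0 -> 1 = 1
!(φ -> !φ) = !1 = 0
!!(φ -> !φ) = !0 = 1
!!!(φ -> !φ) = !1 = 0
(φ -> !φ) -> !!!(φ -> !φ) = 1 -> 0 = 0
This gives 0 ≠ 1.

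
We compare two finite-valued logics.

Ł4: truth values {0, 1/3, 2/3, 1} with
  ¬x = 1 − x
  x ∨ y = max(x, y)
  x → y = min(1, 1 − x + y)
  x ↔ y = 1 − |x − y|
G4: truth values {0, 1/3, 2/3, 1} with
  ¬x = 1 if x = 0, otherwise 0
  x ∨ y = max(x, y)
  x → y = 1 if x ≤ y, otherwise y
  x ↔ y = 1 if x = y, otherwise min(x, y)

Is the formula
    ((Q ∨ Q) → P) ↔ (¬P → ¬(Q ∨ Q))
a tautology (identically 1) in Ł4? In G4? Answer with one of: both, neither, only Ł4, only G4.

In Ł4: every assignment gives 1 — tautology.
In G4: at P = 1/3, Q = 2/3 the value is 1/3 — not a tautology.

only Ł4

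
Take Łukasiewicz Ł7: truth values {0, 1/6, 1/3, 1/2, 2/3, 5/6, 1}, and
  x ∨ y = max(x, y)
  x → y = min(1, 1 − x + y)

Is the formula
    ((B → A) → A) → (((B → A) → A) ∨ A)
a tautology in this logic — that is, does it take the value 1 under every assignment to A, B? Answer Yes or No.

At A = 1/2, B = 1/3, for instance:
B → A = 1/3 → 1/2 = 1
(B → A) → A = 1 → 1/2 = 1/2
((B → A) → A) ∨ A = 1/2 ∨ 1/2 = 1/2
((B → A) → A) → (((B → A) → A) ∨ A) = 1/2 → 1/2 = 1
and checking the remaining 48 assignments likewise gives ≥ 1 in every case.

Yes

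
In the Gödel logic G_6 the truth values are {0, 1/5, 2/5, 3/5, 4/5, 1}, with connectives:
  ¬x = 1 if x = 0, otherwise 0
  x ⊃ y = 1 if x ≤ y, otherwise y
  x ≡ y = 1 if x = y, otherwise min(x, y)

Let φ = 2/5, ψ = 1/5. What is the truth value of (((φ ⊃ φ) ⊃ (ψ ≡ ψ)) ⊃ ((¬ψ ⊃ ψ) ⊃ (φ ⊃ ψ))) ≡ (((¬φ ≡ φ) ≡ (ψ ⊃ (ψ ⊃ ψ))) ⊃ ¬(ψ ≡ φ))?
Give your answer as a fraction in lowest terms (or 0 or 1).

1/5

φ ⊃ φ = 2/5 ⊃ 2/5 = 1
ψ ≡ ψ = 1/5 ≡ 1/5 = 1
(φ ⊃ φ) ⊃ (ψ ≡ ψ) = 1 ⊃ 1 = 1
¬ψ = ¬1/5 = 0
¬ψ ⊃ ψ = 0 ⊃ 1/5 = 1
φ ⊃ ψ = 2/5 ⊃ 1/5 = 1/5
(¬ψ ⊃ ψ) ⊃ (φ ⊃ ψ) = 1 ⊃ 1/5 = 1/5
((φ ⊃ φ) ⊃ (ψ ≡ ψ)) ⊃ ((¬ψ ⊃ ψ) ⊃ (φ ⊃ ψ)) = 1 ⊃ 1/5 = 1/5
¬φ = ¬2/5 = 0
¬φ ≡ φ = 0 ≡ 2/5 = 0
ψ ⊃ ψ = 1/5 ⊃ 1/5 = 1
ψ ⊃ (ψ ⊃ ψ) = 1/5 ⊃ 1 = 1
(¬φ ≡ φ) ≡ (ψ ⊃ (ψ ⊃ ψ)) = 0 ≡ 1 = 0
ψ ≡ φ = 1/5 ≡ 2/5 = 1/5
¬(ψ ≡ φ) = ¬1/5 = 0
((¬φ ≡ φ) ≡ (ψ ⊃ (ψ ⊃ ψ))) ⊃ ¬(ψ ≡ φ) = 0 ⊃ 0 = 1
(((φ ⊃ φ) ⊃ (ψ ≡ ψ)) ⊃ ((¬ψ ⊃ ψ) ⊃ (φ ⊃ ψ))) ≡ (((¬φ ≡ φ) ≡ (ψ ⊃ (ψ ⊃ ψ))) ⊃ ¬(ψ ≡ φ)) = 1/5 ≡ 1 = 1/5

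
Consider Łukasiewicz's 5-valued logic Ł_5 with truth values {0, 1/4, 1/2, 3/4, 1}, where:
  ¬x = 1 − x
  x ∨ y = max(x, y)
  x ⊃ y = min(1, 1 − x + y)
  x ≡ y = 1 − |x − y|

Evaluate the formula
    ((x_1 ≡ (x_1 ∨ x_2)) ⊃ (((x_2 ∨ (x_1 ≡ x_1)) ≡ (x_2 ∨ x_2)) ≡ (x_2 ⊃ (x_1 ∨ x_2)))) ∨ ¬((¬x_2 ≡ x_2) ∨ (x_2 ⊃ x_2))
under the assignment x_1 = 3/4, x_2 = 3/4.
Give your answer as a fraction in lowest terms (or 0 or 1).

3/4

x_1 ∨ x_2 = 3/4 ∨ 3/4 = 3/4
x_1 ≡ (x_1 ∨ x_2) = 3/4 ≡ 3/4 = 1
x_1 ≡ x_1 = 3/4 ≡ 3/4 = 1
x_2 ∨ (x_1 ≡ x_1) = 3/4 ∨ 1 = 1
x_2 ∨ x_2 = 3/4 ∨ 3/4 = 3/4
(x_2 ∨ (x_1 ≡ x_1)) ≡ (x_2 ∨ x_2) = 1 ≡ 3/4 = 3/4
x_1 ∨ x_2 = 3/4 ∨ 3/4 = 3/4
x_2 ⊃ (x_1 ∨ x_2) = 3/4 ⊃ 3/4 = 1
((x_2 ∨ (x_1 ≡ x_1)) ≡ (x_2 ∨ x_2)) ≡ (x_2 ⊃ (x_1 ∨ x_2)) = 3/4 ≡ 1 = 3/4
(x_1 ≡ (x_1 ∨ x_2)) ⊃ (((x_2 ∨ (x_1 ≡ x_1)) ≡ (x_2 ∨ x_2)) ≡ (x_2 ⊃ (x_1 ∨ x_2))) = 1 ⊃ 3/4 = 3/4
¬x_2 = ¬3/4 = 1/4
¬x_2 ≡ x_2 = 1/4 ≡ 3/4 = 1/2
x_2 ⊃ x_2 = 3/4 ⊃ 3/4 = 1
(¬x_2 ≡ x_2) ∨ (x_2 ⊃ x_2) = 1/2 ∨ 1 = 1
¬((¬x_2 ≡ x_2) ∨ (x_2 ⊃ x_2)) = ¬1 = 0
((x_1 ≡ (x_1 ∨ x_2)) ⊃ (((x_2 ∨ (x_1 ≡ x_1)) ≡ (x_2 ∨ x_2)) ≡ (x_2 ⊃ (x_1 ∨ x_2)))) ∨ ¬((¬x_2 ≡ x_2) ∨ (x_2 ⊃ x_2)) = 3/4 ∨ 0 = 3/4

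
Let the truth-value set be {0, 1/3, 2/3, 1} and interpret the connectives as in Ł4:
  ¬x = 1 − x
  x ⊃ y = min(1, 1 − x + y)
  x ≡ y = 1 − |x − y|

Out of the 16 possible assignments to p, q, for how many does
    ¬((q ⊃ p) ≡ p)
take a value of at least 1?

1

p = 0, q = 0 ↦ 1  ≥
p = 0, q = 1/3 ↦ 2/3  <
p = 0, q = 2/3 ↦ 1/3  <
p = 0, q = 1 ↦ 0  <
p = 1/3, q = 0 ↦ 2/3  <
p = 1/3, q = 1/3 ↦ 2/3  <
p = 1/3, q = 2/3 ↦ 1/3  <
p = 1/3, q = 1 ↦ 0  <
p = 2/3, q = 0 ↦ 1/3  <
p = 2/3, q = 1/3 ↦ 1/3  <
p = 2/3, q = 2/3 ↦ 1/3  <
p = 2/3, q = 1 ↦ 0  <
p = 1, q = 0 ↦ 0  <
p = 1, q = 1/3 ↦ 0  <
p = 1, q = 2/3 ↦ 0  <
p = 1, q = 1 ↦ 0  <
So 1 of the 16 assignments meets the threshold.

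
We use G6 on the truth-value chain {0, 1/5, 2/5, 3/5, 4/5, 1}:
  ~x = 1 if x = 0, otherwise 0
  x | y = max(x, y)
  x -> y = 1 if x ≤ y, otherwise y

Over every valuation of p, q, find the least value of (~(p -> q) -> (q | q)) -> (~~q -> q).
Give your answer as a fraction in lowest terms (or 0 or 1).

1/5

Take p = 0, q = 1/5:
p -> q = 0 -> 1/5 = 1
~(p -> q) = ~1 = 0
q | q = 1/5 | 1/5 = 1/5
~(p -> q) -> (q | q) = 0 -> 1/5 = 1
~q = ~1/5 = 0
~~q = ~0 = 1
~~q -> q = 1 -> 1/5 = 1/5
(~(p -> q) -> (q | q)) -> (~~q -> q) = 1 -> 1/5 = 1/5
No assignment yields a value below 1/5, so this is the minimum.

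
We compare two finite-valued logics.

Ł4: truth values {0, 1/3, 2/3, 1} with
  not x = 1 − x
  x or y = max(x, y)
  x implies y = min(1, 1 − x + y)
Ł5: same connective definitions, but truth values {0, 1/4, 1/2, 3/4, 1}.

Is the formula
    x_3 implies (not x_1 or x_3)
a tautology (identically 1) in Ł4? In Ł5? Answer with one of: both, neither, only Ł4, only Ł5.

both

In Ł4: every assignment gives 1 — tautology.
In Ł5: every assignment gives 1 — tautology.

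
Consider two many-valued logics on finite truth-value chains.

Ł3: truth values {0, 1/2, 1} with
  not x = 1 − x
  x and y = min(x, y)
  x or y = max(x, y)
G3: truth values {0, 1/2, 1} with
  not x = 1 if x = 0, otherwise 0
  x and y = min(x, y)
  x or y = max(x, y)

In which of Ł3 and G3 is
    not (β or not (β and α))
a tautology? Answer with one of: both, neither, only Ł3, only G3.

In Ł3: at α = 0, β = 0 the value is 0 — not a tautology.
In G3: at α = 0, β = 0 the value is 0 — not a tautology.

neither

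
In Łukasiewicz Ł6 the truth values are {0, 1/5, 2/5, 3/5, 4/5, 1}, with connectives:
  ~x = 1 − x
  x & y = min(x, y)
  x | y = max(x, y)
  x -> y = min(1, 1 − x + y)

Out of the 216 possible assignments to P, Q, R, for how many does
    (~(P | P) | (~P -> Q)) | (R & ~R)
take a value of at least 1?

value 1: 156 assignments (counts)
value 4/5: 42 assignments
value 3/5: 18 assignments
So 156 of the 216 assignments meet the threshold.

156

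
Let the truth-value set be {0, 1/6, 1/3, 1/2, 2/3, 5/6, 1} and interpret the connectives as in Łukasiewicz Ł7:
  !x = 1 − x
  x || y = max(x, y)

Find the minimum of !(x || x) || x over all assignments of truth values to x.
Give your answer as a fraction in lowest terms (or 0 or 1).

1/2

Take x = 1/2:
x || x = 1/2 || 1/2 = 1/2
!(x || x) = !1/2 = 1/2
!(x || x) || x = 1/2 || 1/2 = 1/2
No assignment yields a value below 1/2, so this is the minimum.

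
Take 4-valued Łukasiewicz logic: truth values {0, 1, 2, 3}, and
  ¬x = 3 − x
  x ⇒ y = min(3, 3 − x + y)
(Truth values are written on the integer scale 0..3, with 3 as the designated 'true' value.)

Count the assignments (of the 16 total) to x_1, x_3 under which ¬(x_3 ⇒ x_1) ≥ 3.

1

x_1 = 0, x_3 = 0 ↦ 0  <
x_1 = 0, x_3 = 1 ↦ 1  <
x_1 = 0, x_3 = 2 ↦ 2  <
x_1 = 0, x_3 = 3 ↦ 3  ≥
x_1 = 1, x_3 = 0 ↦ 0  <
x_1 = 1, x_3 = 1 ↦ 0  <
x_1 = 1, x_3 = 2 ↦ 1  <
x_1 = 1, x_3 = 3 ↦ 2  <
x_1 = 2, x_3 = 0 ↦ 0  <
x_1 = 2, x_3 = 1 ↦ 0  <
x_1 = 2, x_3 = 2 ↦ 0  <
x_1 = 2, x_3 = 3 ↦ 1  <
x_1 = 3, x_3 = 0 ↦ 0  <
x_1 = 3, x_3 = 1 ↦ 0  <
x_1 = 3, x_3 = 2 ↦ 0  <
x_1 = 3, x_3 = 3 ↦ 0  <
So 1 of the 16 assignments meets the threshold.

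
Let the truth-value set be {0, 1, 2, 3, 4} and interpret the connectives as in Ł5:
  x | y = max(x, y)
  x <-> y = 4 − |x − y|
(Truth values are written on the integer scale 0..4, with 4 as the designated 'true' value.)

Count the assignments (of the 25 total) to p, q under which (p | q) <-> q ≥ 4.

value 4: 15 assignments (counts)
value 3: 4 assignments
value 2: 3 assignments
value 1: 2 assignments
value 0: 1 assignment
So 15 of the 25 assignments meet the threshold.

15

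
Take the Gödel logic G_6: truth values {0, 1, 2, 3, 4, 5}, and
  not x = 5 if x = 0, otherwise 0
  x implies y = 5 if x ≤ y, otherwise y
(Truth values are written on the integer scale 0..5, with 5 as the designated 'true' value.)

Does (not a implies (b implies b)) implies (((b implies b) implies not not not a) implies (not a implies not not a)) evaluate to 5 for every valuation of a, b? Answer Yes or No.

No

Counterexample: take a = 0, b = 0.
not a = not 0 = 5
b implies b = 0 implies 0 = 5
not a implies (b implies b) = 5 implies 5 = 5
b implies b = 0 implies 0 = 5
not a = not 0 = 5
not not a = not 5 = 0
not not not a = not 0 = 5
(b implies b) implies not not not a = 5 implies 5 = 5
not a = not 0 = 5
not a = not 0 = 5
not not a = not 5 = 0
not a implies not not a = 5 implies 0 = 0
((b implies b) implies not not not a) implies (not a implies not not a) = 5 implies 0 = 0
(not a implies (b implies b)) implies (((b implies b) implies not not not a) implies (not a implies not not a)) = 5 implies 0 = 0
This gives 0 ≠ 5.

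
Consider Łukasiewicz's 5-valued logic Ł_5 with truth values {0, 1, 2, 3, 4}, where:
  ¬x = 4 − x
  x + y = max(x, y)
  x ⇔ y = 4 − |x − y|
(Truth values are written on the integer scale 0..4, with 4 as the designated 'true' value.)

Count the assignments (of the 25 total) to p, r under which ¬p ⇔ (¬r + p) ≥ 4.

5

value 4: 5 assignments (counts)
value 3: 4 assignments
value 2: 8 assignments
value 1: 2 assignments
value 0: 6 assignments
So 5 of the 25 assignments meet the threshold.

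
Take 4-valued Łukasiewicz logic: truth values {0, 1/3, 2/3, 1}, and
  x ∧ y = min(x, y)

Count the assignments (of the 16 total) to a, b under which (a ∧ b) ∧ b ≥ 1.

1

a = 0, b = 0 ↦ 0  <
a = 0, b = 1/3 ↦ 0  <
a = 0, b = 2/3 ↦ 0  <
a = 0, b = 1 ↦ 0  <
a = 1/3, b = 0 ↦ 0  <
a = 1/3, b = 1/3 ↦ 1/3  <
a = 1/3, b = 2/3 ↦ 1/3  <
a = 1/3, b = 1 ↦ 1/3  <
a = 2/3, b = 0 ↦ 0  <
a = 2/3, b = 1/3 ↦ 1/3  <
a = 2/3, b = 2/3 ↦ 2/3  <
a = 2/3, b = 1 ↦ 2/3  <
a = 1, b = 0 ↦ 0  <
a = 1, b = 1/3 ↦ 1/3  <
a = 1, b = 2/3 ↦ 2/3  <
a = 1, b = 1 ↦ 1  ≥
So 1 of the 16 assignments meets the threshold.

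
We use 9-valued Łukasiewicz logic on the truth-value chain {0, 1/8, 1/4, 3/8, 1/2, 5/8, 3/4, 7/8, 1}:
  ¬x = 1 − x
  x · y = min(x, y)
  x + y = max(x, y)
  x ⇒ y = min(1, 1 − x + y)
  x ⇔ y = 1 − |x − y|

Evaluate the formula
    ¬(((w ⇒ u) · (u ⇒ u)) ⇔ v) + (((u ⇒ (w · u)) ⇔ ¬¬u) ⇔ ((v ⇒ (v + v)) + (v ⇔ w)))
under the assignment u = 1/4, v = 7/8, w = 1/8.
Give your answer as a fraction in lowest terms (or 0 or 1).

3/8

w ⇒ u = 1/8 ⇒ 1/4 = 1
u ⇒ u = 1/4 ⇒ 1/4 = 1
(w ⇒ u) · (u ⇒ u) = 1 · 1 = 1
((w ⇒ u) · (u ⇒ u)) ⇔ v = 1 ⇔ 7/8 = 7/8
¬(((w ⇒ u) · (u ⇒ u)) ⇔ v) = ¬7/8 = 1/8
w · u = 1/8 · 1/4 = 1/8
u ⇒ (w · u) = 1/4 ⇒ 1/8 = 7/8
¬u = ¬1/4 = 3/4
¬¬u = ¬3/4 = 1/4
(u ⇒ (w · u)) ⇔ ¬¬u = 7/8 ⇔ 1/4 = 3/8
v + v = 7/8 + 7/8 = 7/8
v ⇒ (v + v) = 7/8 ⇒ 7/8 = 1
v ⇔ w = 7/8 ⇔ 1/8 = 1/4
(v ⇒ (v + v)) + (v ⇔ w) = 1 + 1/4 = 1
((u ⇒ (w · u)) ⇔ ¬¬u) ⇔ ((v ⇒ (v + v)) + (v ⇔ w)) = 3/8 ⇔ 1 = 3/8
¬(((w ⇒ u) · (u ⇒ u)) ⇔ v) + (((u ⇒ (w · u)) ⇔ ¬¬u) ⇔ ((v ⇒ (v + v)) + (v ⇔ w))) = 1/8 + 3/8 = 3/8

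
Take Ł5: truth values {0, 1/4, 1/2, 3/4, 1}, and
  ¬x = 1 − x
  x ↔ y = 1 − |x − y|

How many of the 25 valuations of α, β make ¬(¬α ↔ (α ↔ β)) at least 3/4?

5

value 1: 2 assignments (counts)
value 3/4: 3 assignments (counts)
value 1/2: 6 assignments
value 1/4: 7 assignments
value 0: 7 assignments
So 5 of the 25 assignments meet the threshold.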